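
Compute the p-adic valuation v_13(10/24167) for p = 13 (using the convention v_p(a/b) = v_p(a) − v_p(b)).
v_13(10/24167) = -3

Factor powers of 13 from the numerator and denominator of the reduced fraction: 10 = 13^0 · 10 and 24167 = 13^3 · 11. Apply v_p(a/b) = v_p(a) − v_p(b): v_13(10/24167) = 0 − 3 = -3.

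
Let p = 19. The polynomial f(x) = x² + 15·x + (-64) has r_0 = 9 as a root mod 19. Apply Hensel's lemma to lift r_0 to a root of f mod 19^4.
r_3 = 112888 (mod 130321)

Hensel: r_{i+1} = r_i − f(r_i)·(f′(r_i))^{-1} mod 19^{i+2}, f′(x) = 2x + 15. Iterate:
  r_0 = 9 (mod 19)
  r_1 = 256 (mod 361)
  r_2 = 3144 (mod 6859)
  r_3 = 112888 (mod 130321)
Final: r = 112888 satisfies f(r) ≡ 0 mod 19^4.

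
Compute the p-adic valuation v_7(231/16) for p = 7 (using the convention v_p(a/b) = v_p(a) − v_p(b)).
v_7(231/16) = 1

Factor powers of 7 from the numerator and denominator of the reduced fraction: 231 = 7^1 · 33 and 16 = 7^0 · 16. Apply v_p(a/b) = v_p(a) − v_p(b): v_7(231/16) = 1 − 0 = 1.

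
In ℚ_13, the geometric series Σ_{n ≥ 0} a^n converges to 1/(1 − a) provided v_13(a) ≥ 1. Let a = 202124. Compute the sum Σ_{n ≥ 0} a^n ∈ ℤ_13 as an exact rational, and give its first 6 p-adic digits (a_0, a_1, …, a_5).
Σ a^n = 1/(1 − a) = -1/202123;  first 6 digits = (1, 0, 0, 1, 7, 0)

v_13(a) = 3 ≥ 1, so the series converges in ℤ_13 to 1/(1 − a) = 1/(1 − 202124) = -1/202123. Expand this rational in ℤ_13: compute digits iteratively via d_i = x_i mod 13, x_{i+1} = (x_i − d_i)/13. The first 6 digits are (1, 0, 0, 1, 7, 0).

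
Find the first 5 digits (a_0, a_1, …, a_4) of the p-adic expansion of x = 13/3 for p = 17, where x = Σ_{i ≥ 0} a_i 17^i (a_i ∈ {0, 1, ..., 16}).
(a_0, …, a_4) = (10, 11, 5, 11, 5)

v_17(13/3) = 0 (numerator and denominator both coprime to 17), so x ∈ ℤ_17^×. Compute digits iteratively via a_i = x_i mod 17, x_{i+1} = (x_i − a_i)/17, with x_0 = x:
  x_0 = 13/3;  a_0 = 10;  x_1 = (x_0 − 10)/17 = -1/3
  x_1 = -1/3;  a_1 = 11;  x_2 = (x_1 − 11)/17 = -2/3
  x_2 = -2/3;  a_2 = 5;  x_3 = (x_2 − 5)/17 = -1/3
  x_3 = -1/3;  a_3 = 11;  x_4 = (x_3 − 11)/17 = -2/3
  x_4 = -2/3;  a_4 = 5;  x_5 = (x_4 − 5)/17 = -1/3
Digits: (10, 11, 5, 11, 5).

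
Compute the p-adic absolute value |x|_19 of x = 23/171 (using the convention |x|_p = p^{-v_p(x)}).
|23/171|_19 = 19

Step 1 — compute v_19(x) by factoring powers of 19 out of the numerator and denominator: v_19(23/171) = -1. Step 2 — apply |x|_p = p^{-v_p(x)} = 19^{1} = 19.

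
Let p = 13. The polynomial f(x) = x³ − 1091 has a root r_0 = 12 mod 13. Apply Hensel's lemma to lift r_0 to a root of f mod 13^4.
r_3 = 9827 (mod 28561)

Hensel: r_{i+1} = r_i − f(r_i)/f′(r_i) mod 13^{i+2}, where f′(x) = 3x². Iterate:
  r_0 = 12 (mod 13)
  r_1 = 25 (mod 169)
  r_2 = 1039 (mod 2197)
  r_3 = 9827 (mod 28561)
Final: r = 9827 with f(r) ≡ 0 mod 13^4.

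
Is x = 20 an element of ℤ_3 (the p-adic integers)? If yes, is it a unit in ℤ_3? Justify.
x ∈ ℤ_3^× (unit); v_3(x) = 0

ℤ_3 = {x ∈ ℚ_3 : v_3(x) ≥ 0} and ℤ_3^× = {x ∈ ℤ_3 : v_3(x) = 0}. Here v_3(20) = v_3(num) − v_3(den) = 0; compare against these criteria.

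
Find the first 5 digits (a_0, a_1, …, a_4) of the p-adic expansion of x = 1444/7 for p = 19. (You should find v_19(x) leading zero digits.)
(a_0, …, a_4) = (0, 0, 6, 16, 10)

v_19(1444/7) = 2, so a_0 = ... = a_1 = 0. Factor out: x = 19^2 · u with u = 4/7 a unit in ℤ_19. Expand u iteratively via a_{v+i} = u_i mod 19, u_{i+1} = (u_i − a_{v+i})/19:
  u_0 = 4/7;  a_2 = 6;  u_1 = (u_0 − 6)/19 = -2/7
  u_1 = -2/7;  a_3 = 16;  u_2 = (u_1 − 16)/19 = -6/7
  u_2 = -6/7;  a_4 = 10;  u_3 = (u_2 − 10)/19 = -4/7
Digits: (0, 0, 6, 16, 10).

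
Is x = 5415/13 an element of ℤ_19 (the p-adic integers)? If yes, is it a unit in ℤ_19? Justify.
x ∈ ℤ_19 but not a unit; v_19(x) = 2 > 0

ℤ_19 = {x ∈ ℚ_19 : v_19(x) ≥ 0} and ℤ_19^× = {x ∈ ℤ_19 : v_19(x) = 0}. Here v_19(5415/13) = v_19(num) − v_19(den) = 2; compare against these criteria.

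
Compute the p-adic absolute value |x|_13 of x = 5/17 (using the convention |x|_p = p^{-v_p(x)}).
|5/17|_13 = 1

Step 1 — compute v_13(x) by factoring powers of 13 out of the numerator and denominator: v_13(5/17) = 0. Step 2 — apply |x|_p = p^{-v_p(x)} = 13^{0} = 1.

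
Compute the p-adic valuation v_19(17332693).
v_19(17332693) = 5

v_19(n) is the largest exponent k such that 19^k divides n. Factor out: 17332693 = 19^5 · 7. (Sign doesn't affect v_p.) So v_19(17332693) = 5.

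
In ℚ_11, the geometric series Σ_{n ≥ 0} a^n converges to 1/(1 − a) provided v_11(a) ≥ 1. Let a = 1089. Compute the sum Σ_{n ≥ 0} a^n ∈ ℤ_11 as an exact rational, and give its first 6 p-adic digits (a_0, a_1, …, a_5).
Σ a^n = 1/(1 − a) = -1/1088;  first 6 digits = (1, 0, 9, 0, 4, 7)

v_11(a) = 2 ≥ 1, so the series converges in ℤ_11 to 1/(1 − a) = 1/(1 − 1089) = -1/1088. Expand this rational in ℤ_11: compute digits iteratively via d_i = x_i mod 11, x_{i+1} = (x_i − d_i)/11. The first 6 digits are (1, 0, 9, 0, 4, 7).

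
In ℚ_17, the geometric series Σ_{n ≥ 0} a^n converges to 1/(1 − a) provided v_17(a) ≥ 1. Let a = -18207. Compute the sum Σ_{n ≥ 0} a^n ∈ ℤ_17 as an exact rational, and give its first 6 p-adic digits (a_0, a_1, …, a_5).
Σ a^n = 1/(1 − a) = 1/18208;  first 6 digits = (1, 0, 5, 13, 7, 12)

v_17(a) = 2 ≥ 1, so the series converges in ℤ_17 to 1/(1 − a) = 1/(1 − (-18207)) = 1/18208. Expand this rational in ℤ_17: compute digits iteratively via d_i = x_i mod 17, x_{i+1} = (x_i − d_i)/17. The first 6 digits are (1, 0, 5, 13, 7, 12).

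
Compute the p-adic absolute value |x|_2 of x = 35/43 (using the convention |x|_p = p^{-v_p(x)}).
|35/43|_2 = 1

Step 1 — compute v_2(x) by factoring powers of 2 out of the numerator and denominator: v_2(35/43) = 0. Step 2 — apply |x|_p = p^{-v_p(x)} = 2^{0} = 1.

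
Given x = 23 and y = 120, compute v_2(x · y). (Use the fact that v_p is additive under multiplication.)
v_2(2760) = 3

v_p(x) = 0 (factor: 23 = 2^0 · 23); v_p(y) = 3 (factor: 120 = 2^3 · 15). Additivity: v_p(xy) = v_p(x) + v_p(y) = 0 + 3 = 3. (Direct check: xy = 2760 = 2^3 · (345).)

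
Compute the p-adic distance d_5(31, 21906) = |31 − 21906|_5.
d_5(31, 21906) = 1/3125

Step 1 — x − y = 31 − 21906 = -21875. Step 2 — v_5(-21875) = 5 (factor: -21875 = −(5^5 · 7); the sign does not affect v_p). Step 3 — |x − y|_5 = 5^{-5} = 1/3125.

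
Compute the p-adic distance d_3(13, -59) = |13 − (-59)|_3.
d_3(13, -59) = 1/9

Step 1 — x − y = 13 − (-59) = 72. Step 2 — v_3(72) = 2 (factor: 72 = (3^2 · 8); the sign does not affect v_p). Step 3 — |x − y|_3 = 3^{-2} = 1/9.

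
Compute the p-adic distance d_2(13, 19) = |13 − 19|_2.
d_2(13, 19) = 1/2

Step 1 — x − y = 13 − 19 = -6. Step 2 — v_2(-6) = 1 (factor: -6 = −(2^1 · 3); the sign does not affect v_p). Step 3 — |x − y|_2 = 2^{-1} = 1/2.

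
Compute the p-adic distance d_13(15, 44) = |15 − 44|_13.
d_13(15, 44) = 1

Step 1 — x − y = 15 − 44 = -29. Step 2 — v_13(-29) = 0 (factor: -29 = −(13^0 · 29); the sign does not affect v_p). Step 3 — |x − y|_13 = 13^{0} = 1.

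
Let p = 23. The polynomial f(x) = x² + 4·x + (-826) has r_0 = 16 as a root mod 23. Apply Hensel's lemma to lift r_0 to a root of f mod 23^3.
r_2 = 11815 (mod 12167)

Hensel: r_{i+1} = r_i − f(r_i)·(f′(r_i))^{-1} mod 23^{i+2}, f′(x) = 2x + 4. Iterate:
  r_0 = 16 (mod 23)
  r_1 = 177 (mod 529)
  r_2 = 11815 (mod 12167)
Final: r = 11815 satisfies f(r) ≡ 0 mod 23^3.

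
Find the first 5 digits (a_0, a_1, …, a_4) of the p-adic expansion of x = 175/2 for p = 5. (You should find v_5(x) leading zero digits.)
(a_0, …, a_4) = (0, 0, 1, 3, 2)

v_5(175/2) = 2, so a_0 = ... = a_1 = 0. Factor out: x = 5^2 · u with u = 7/2 a unit in ℤ_5. Expand u iteratively via a_{v+i} = u_i mod 5, u_{i+1} = (u_i − a_{v+i})/5:
  u_0 = 7/2;  a_2 = 1;  u_1 = (u_0 − 1)/5 = 1/2
  u_1 = 1/2;  a_3 = 3;  u_2 = (u_1 − 3)/5 = -1/2
  u_2 = -1/2;  a_4 = 2;  u_3 = (u_2 − 2)/5 = -1/2
Digits: (0, 0, 1, 3, 2).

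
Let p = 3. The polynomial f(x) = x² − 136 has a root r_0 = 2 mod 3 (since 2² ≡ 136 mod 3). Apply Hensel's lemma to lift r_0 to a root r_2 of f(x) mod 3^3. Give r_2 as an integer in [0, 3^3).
r_2 = 26 (mod 27)

Hensel's recurrence: r_{i+1} = r_i − f(r_i)·(f′(r_i))^{-1} mod 3^{i+2}, with f′(x) = 2x. Iterate:
  r_0 = 2 (mod 3)
  r_1 = 8 (mod 9)
  r_2 = 26 (mod 27)
Final: r_2 = 26, and one checks f(r_2) ≡ 0 mod 3^3.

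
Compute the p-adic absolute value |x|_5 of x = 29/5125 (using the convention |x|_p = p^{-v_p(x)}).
|29/5125|_5 = 125

Step 1 — compute v_5(x) by factoring powers of 5 out of the numerator and denominator: v_5(29/5125) = -3. Step 2 — apply |x|_p = p^{-v_p(x)} = 5^{3} = 125.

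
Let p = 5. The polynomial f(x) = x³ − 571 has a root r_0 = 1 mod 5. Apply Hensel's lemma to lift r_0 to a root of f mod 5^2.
r_1 = 16 (mod 25)

Hensel: r_{i+1} = r_i − f(r_i)/f′(r_i) mod 5^{i+2}, where f′(x) = 3x². Iterate:
  r_0 = 1 (mod 5)
  r_1 = 16 (mod 25)
Final: r = 16 with f(r) ≡ 0 mod 5^2.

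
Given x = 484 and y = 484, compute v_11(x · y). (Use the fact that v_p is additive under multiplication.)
v_11(234256) = 4

v_p(x) = 2 (factor: 484 = 11^2 · 4); v_p(y) = 2 (factor: 484 = 11^2 · 4). Additivity: v_p(xy) = v_p(x) + v_p(y) = 2 + 2 = 4. (Direct check: xy = 234256 = 11^4 · (16).)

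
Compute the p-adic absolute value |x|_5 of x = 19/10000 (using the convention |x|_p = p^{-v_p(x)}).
|19/10000|_5 = 625

Step 1 — compute v_5(x) by factoring powers of 5 out of the numerator and denominator: v_5(19/10000) = -4. Step 2 — apply |x|_p = p^{-v_p(x)} = 5^{4} = 625.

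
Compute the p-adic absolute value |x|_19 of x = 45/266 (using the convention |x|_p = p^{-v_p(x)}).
|45/266|_19 = 19

Step 1 — compute v_19(x) by factoring powers of 19 out of the numerator and denominator: v_19(45/266) = -1. Step 2 — apply |x|_p = p^{-v_p(x)} = 19^{1} = 19.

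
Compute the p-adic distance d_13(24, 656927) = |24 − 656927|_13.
d_13(24, 656927) = 1/28561

Step 1 — x − y = 24 − 656927 = -656903. Step 2 — v_13(-656903) = 4 (factor: -656903 = −(13^4 · 23); the sign does not affect v_p). Step 3 — |x − y|_13 = 13^{-4} = 1/28561.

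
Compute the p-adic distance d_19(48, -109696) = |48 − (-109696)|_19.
d_19(48, -109696) = 1/6859

Step 1 — x − y = 48 − (-109696) = 109744. Step 2 — v_19(109744) = 3 (factor: 109744 = (19^3 · 16); the sign does not affect v_p). Step 3 — |x − y|_19 = 19^{-3} = 1/6859.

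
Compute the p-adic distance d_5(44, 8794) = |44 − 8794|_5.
d_5(44, 8794) = 1/625

Step 1 — x − y = 44 − 8794 = -8750. Step 2 — v_5(-8750) = 4 (factor: -8750 = −(5^4 · 14); the sign does not affect v_p). Step 3 — |x − y|_5 = 5^{-4} = 1/625.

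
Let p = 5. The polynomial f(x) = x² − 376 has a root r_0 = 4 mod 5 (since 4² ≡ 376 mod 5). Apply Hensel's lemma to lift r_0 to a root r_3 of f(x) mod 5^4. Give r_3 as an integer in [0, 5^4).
r_3 = 124 (mod 625)

Hensel's recurrence: r_{i+1} = r_i − f(r_i)·(f′(r_i))^{-1} mod 5^{i+2}, with f′(x) = 2x. Iterate:
  r_0 = 4 (mod 5)
  r_1 = 24 (mod 25)
  r_2 = 124 (mod 125)
  r_3 = 124 (mod 625)
Final: r_3 = 124, and one checks f(r_3) ≡ 0 mod 5^4.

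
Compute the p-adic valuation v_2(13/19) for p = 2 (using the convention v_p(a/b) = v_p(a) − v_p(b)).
v_2(13/19) = 0

Factor powers of 2 from the numerator and denominator of the reduced fraction: 13 = 2^0 · 13 and 19 = 2^0 · 19. Apply v_p(a/b) = v_p(a) − v_p(b): v_2(13/19) = 0 − 0 = 0.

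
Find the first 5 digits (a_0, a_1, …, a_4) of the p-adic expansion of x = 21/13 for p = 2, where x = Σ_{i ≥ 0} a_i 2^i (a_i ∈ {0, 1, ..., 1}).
(a_0, …, a_4) = (1, 0, 0, 1, 0)

v_2(21/13) = 0 (numerator and denominator both coprime to 2), so x ∈ ℤ_2^×. Compute digits iteratively via a_i = x_i mod 2, x_{i+1} = (x_i − a_i)/2, with x_0 = x:
  x_0 = 21/13;  a_0 = 1;  x_1 = (x_0 − 1)/2 = 4/13
  x_1 = 4/13;  a_1 = 0;  x_2 = (x_1 − 0)/2 = 2/13
  x_2 = 2/13;  a_2 = 0;  x_3 = (x_2 − 0)/2 = 1/13
  x_3 = 1/13;  a_3 = 1;  x_4 = (x_3 − 1)/2 = -6/13
  x_4 = -6/13;  a_4 = 0;  x_5 = (x_4 − 0)/2 = -3/13
Digits: (1, 0, 0, 1, 0).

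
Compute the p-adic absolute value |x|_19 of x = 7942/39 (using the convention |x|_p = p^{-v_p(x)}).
|7942/39|_19 = 1/361

Step 1 — compute v_19(x) by factoring powers of 19 out of the numerator and denominator: v_19(7942/39) = 2. Step 2 — apply |x|_p = p^{-v_p(x)} = 19^{-2} = 1/361.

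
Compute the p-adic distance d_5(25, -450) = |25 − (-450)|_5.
d_5(25, -450) = 1/25

Step 1 — x − y = 25 − (-450) = 475. Step 2 — v_5(475) = 2 (factor: 475 = (5^2 · 19); the sign does not affect v_p). Step 3 — |x − y|_5 = 5^{-2} = 1/25.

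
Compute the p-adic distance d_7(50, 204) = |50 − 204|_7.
d_7(50, 204) = 1/7

Step 1 — x − y = 50 − 204 = -154. Step 2 — v_7(-154) = 1 (factor: -154 = −(7^1 · 22); the sign does not affect v_p). Step 3 — |x − y|_7 = 7^{-1} = 1/7.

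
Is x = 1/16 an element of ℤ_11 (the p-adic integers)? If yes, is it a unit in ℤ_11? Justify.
x ∈ ℤ_11^× (unit); v_11(x) = 0

ℤ_11 = {x ∈ ℚ_11 : v_11(x) ≥ 0} and ℤ_11^× = {x ∈ ℤ_11 : v_11(x) = 0}. Here v_11(1/16) = v_11(num) − v_11(den) = 0; compare against these criteria.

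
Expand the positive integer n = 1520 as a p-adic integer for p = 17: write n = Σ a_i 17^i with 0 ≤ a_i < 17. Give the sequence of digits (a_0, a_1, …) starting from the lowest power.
(a_0, a_1, …) = (7, 4, 5)

Repeated division by 17 gives the digits low-to-high: 1520 = 7 + 4·17^1 + 5·17^2. Digit sequence: (7, 4, 5).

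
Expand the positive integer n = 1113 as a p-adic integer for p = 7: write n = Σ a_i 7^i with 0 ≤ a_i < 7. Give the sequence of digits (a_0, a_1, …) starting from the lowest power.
(a_0, a_1, …) = (0, 5, 1, 3)

Repeated division by 7 gives the digits low-to-high: 1113 = 5·7^1 + 1·7^2 + 3·7^3. Digit sequence: (0, 5, 1, 3).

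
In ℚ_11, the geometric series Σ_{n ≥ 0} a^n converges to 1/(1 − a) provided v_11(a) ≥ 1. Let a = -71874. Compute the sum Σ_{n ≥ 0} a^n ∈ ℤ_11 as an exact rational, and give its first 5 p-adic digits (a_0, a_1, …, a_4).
Σ a^n = 1/(1 − a) = 1/71875;  first 5 digits = (1, 0, 0, 1, 6)

v_11(a) = 3 ≥ 1, so the series converges in ℤ_11 to 1/(1 − a) = 1/(1 − (-71874)) = 1/71875. Expand this rational in ℤ_11: compute digits iteratively via d_i = x_i mod 11, x_{i+1} = (x_i − d_i)/11. The first 5 digits are (1, 0, 0, 1, 6).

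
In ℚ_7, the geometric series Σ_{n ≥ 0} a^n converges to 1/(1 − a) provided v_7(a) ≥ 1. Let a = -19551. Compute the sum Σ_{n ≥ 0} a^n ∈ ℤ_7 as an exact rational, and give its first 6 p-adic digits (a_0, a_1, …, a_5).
Σ a^n = 1/(1 − a) = 1/19552;  first 6 digits = (1, 0, 0, 6, 5, 5)

v_7(a) = 3 ≥ 1, so the series converges in ℤ_7 to 1/(1 − a) = 1/(1 − (-19551)) = 1/19552. Expand this rational in ℤ_7: compute digits iteratively via d_i = x_i mod 7, x_{i+1} = (x_i − d_i)/7. The first 6 digits are (1, 0, 0, 6, 5, 5).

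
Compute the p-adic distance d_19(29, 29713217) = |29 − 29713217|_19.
d_19(29, 29713217) = 1/2476099

Step 1 — x − y = 29 − 29713217 = -29713188. Step 2 — v_19(-29713188) = 5 (factor: -29713188 = −(19^5 · 12); the sign does not affect v_p). Step 3 — |x − y|_19 = 19^{-5} = 1/2476099.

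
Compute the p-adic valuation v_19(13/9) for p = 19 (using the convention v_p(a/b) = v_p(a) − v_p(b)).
v_19(13/9) = 0

Factor powers of 19 from the numerator and denominator of the reduced fraction: 13 = 19^0 · 13 and 9 = 19^0 · 9. Apply v_p(a/b) = v_p(a) − v_p(b): v_19(13/9) = 0 − 0 = 0.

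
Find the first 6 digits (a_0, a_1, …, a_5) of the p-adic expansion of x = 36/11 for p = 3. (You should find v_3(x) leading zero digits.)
(a_0, …, a_5) = (0, 0, 2, 0, 2, 2)

v_3(36/11) = 2, so a_0 = ... = a_1 = 0. Factor out: x = 3^2 · u with u = 4/11 a unit in ℤ_3. Expand u iteratively via a_{v+i} = u_i mod 3, u_{i+1} = (u_i − a_{v+i})/3:
  u_0 = 4/11;  a_2 = 2;  u_1 = (u_0 − 2)/3 = -6/11
  u_1 = -6/11;  a_3 = 0;  u_2 = (u_1 − 0)/3 = -2/11
  u_2 = -2/11;  a_4 = 2;  u_3 = (u_2 − 2)/3 = -8/11
  u_3 = -8/11;  a_5 = 2;  u_4 = (u_3 − 2)/3 = -10/11
Digits: (0, 0, 2, 0, 2, 2).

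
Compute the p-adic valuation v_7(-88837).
v_7(-88837) = 4

v_7(n) is the largest exponent k such that 7^k divides n. Factor out: -88837 = -7^4 · 37. (Sign doesn't affect v_p.) So v_7(-88837) = 4.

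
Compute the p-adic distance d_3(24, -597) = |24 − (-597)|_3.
d_3(24, -597) = 1/27

Step 1 — x − y = 24 − (-597) = 621. Step 2 — v_3(621) = 3 (factor: 621 = (3^3 · 23); the sign does not affect v_p). Step 3 — |x − y|_3 = 3^{-3} = 1/27.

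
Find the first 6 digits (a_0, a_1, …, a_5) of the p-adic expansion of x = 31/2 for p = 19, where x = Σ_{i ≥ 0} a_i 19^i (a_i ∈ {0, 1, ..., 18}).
(a_0, …, a_5) = (6, 10, 9, 9, 9, 9)

v_19(31/2) = 0 (numerator and denominator both coprime to 19), so x ∈ ℤ_19^×. Compute digits iteratively via a_i = x_i mod 19, x_{i+1} = (x_i − a_i)/19, with x_0 = x:
  x_0 = 31/2;  a_0 = 6;  x_1 = (x_0 − 6)/19 = 1/2
  x_1 = 1/2;  a_1 = 10;  x_2 = (x_1 − 10)/19 = -1/2
  x_2 = -1/2;  a_2 = 9;  x_3 = (x_2 − 9)/19 = -1/2
  x_3 = -1/2;  a_3 = 9;  x_4 = (x_3 − 9)/19 = -1/2
  x_4 = -1/2;  a_4 = 9;  x_5 = (x_4 − 9)/19 = -1/2
  x_5 = -1/2;  a_5 = 9;  x_6 = (x_5 − 9)/19 = -1/2
Digits: (6, 10, 9, 9, 9, 9).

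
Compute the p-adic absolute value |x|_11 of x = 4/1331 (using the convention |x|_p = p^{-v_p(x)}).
|4/1331|_11 = 1331

Step 1 — compute v_11(x) by factoring powers of 11 out of the numerator and denominator: v_11(4/1331) = -3. Step 2 — apply |x|_p = p^{-v_p(x)} = 11^{3} = 1331.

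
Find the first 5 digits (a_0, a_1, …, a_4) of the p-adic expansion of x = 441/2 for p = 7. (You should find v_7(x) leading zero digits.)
(a_0, …, a_4) = (0, 0, 1, 4, 3)

v_7(441/2) = 2, so a_0 = ... = a_1 = 0. Factor out: x = 7^2 · u with u = 9/2 a unit in ℤ_7. Expand u iteratively via a_{v+i} = u_i mod 7, u_{i+1} = (u_i − a_{v+i})/7:
  u_0 = 9/2;  a_2 = 1;  u_1 = (u_0 − 1)/7 = 1/2
  u_1 = 1/2;  a_3 = 4;  u_2 = (u_1 − 4)/7 = -1/2
  u_2 = -1/2;  a_4 = 3;  u_3 = (u_2 − 3)/7 = -1/2
Digits: (0, 0, 1, 4, 3).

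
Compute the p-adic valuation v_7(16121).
v_7(16121) = 3

v_7(n) is the largest exponent k such that 7^k divides n. Factor out: 16121 = 7^3 · 47. (Sign doesn't affect v_p.) So v_7(16121) = 3.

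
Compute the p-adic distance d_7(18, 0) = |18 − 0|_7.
d_7(18, 0) = 1

Step 1 — x − y = 18 − 0 = 18. Step 2 — v_7(18) = 0 (factor: 18 = (7^0 · 18); the sign does not affect v_p). Step 3 — |x − y|_7 = 7^{0} = 1.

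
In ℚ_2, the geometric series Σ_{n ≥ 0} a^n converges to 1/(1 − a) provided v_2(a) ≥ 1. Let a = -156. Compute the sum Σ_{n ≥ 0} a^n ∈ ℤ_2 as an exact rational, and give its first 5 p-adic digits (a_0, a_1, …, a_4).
Σ a^n = 1/(1 − a) = 1/157;  first 5 digits = (1, 0, 1, 0, 1)

v_2(a) = 2 ≥ 1, so the series converges in ℤ_2 to 1/(1 − a) = 1/(1 − (-156)) = 1/157. Expand this rational in ℤ_2: compute digits iteratively via d_i = x_i mod 2, x_{i+1} = (x_i − d_i)/2. The first 5 digits are (1, 0, 1, 0, 1).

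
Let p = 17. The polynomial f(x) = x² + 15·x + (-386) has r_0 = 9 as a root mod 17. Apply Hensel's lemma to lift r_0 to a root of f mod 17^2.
r_1 = 128 (mod 289)

Hensel: r_{i+1} = r_i − f(r_i)·(f′(r_i))^{-1} mod 17^{i+2}, f′(x) = 2x + 15. Iterate:
  r_0 = 9 (mod 17)
  r_1 = 128 (mod 289)
Final: r = 128 satisfies f(r) ≡ 0 mod 17^2.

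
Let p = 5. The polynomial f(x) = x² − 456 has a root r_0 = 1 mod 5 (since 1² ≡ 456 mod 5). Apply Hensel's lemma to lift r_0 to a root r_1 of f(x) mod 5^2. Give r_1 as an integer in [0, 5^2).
r_1 = 16 (mod 25)

Hensel's recurrence: r_{i+1} = r_i − f(r_i)·(f′(r_i))^{-1} mod 5^{i+2}, with f′(x) = 2x. Iterate:
  r_0 = 1 (mod 5)
  r_1 = 16 (mod 25)
Final: r_1 = 16, and one checks f(r_1) ≡ 0 mod 5^2.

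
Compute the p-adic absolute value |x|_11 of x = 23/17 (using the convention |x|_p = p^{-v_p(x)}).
|23/17|_11 = 1

Step 1 — compute v_11(x) by factoring powers of 11 out of the numerator and denominator: v_11(23/17) = 0. Step 2 — apply |x|_p = p^{-v_p(x)} = 11^{0} = 1.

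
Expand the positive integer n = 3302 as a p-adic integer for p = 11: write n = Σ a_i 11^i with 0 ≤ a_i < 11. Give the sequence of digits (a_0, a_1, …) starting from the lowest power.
(a_0, a_1, …) = (2, 3, 5, 2)

Repeated division by 11 gives the digits low-to-high: 3302 = 2 + 3·11^1 + 5·11^2 + 2·11^3. Digit sequence: (2, 3, 5, 2).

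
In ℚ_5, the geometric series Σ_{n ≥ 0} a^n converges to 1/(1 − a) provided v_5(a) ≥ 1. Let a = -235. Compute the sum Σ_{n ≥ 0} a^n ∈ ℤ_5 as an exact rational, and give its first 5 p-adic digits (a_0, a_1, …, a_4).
Σ a^n = 1/(1 − a) = 1/236;  first 5 digits = (1, 3, 4, 1, 4)

v_5(a) = 1 ≥ 1, so the series converges in ℤ_5 to 1/(1 − a) = 1/(1 − (-235)) = 1/236. Expand this rational in ℤ_5: compute digits iteratively via d_i = x_i mod 5, x_{i+1} = (x_i − d_i)/5. The first 5 digits are (1, 3, 4, 1, 4).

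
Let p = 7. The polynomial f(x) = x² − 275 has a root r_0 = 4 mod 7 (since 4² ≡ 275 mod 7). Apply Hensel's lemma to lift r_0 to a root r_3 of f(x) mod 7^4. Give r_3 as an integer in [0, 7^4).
r_3 = 1684 (mod 2401)

Hensel's recurrence: r_{i+1} = r_i − f(r_i)·(f′(r_i))^{-1} mod 7^{i+2}, with f′(x) = 2x. Iterate:
  r_0 = 4 (mod 7)
  r_1 = 18 (mod 49)
  r_2 = 312 (mod 343)
  r_3 = 1684 (mod 2401)
Final: r_3 = 1684, and one checks f(r_3) ≡ 0 mod 7^4.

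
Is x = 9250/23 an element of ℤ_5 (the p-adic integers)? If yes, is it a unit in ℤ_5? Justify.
x ∈ ℤ_5 but not a unit; v_5(x) = 3 > 0

ℤ_5 = {x ∈ ℚ_5 : v_5(x) ≥ 0} and ℤ_5^× = {x ∈ ℤ_5 : v_5(x) = 0}. Here v_5(9250/23) = v_5(num) − v_5(den) = 3; compare against these criteria.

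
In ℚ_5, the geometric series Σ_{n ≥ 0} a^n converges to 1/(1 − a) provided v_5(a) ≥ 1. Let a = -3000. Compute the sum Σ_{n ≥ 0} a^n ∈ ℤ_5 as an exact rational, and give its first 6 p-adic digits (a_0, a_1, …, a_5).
Σ a^n = 1/(1 − a) = 1/3001;  first 6 digits = (1, 0, 0, 1, 0, 4)

v_5(a) = 3 ≥ 1, so the series converges in ℤ_5 to 1/(1 − a) = 1/(1 − (-3000)) = 1/3001. Expand this rational in ℤ_5: compute digits iteratively via d_i = x_i mod 5, x_{i+1} = (x_i − d_i)/5. The first 6 digits are (1, 0, 0, 1, 0, 4).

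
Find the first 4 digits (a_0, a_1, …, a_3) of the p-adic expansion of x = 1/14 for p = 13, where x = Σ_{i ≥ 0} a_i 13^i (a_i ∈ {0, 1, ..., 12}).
(a_0, …, a_3) = (1, 12, 0, 12)

v_13(1/14) = 0 (numerator and denominator both coprime to 13), so x ∈ ℤ_13^×. Compute digits iteratively via a_i = x_i mod 13, x_{i+1} = (x_i − a_i)/13, with x_0 = x:
  x_0 = 1/14;  a_0 = 1;  x_1 = (x_0 − 1)/13 = -1/14
  x_1 = -1/14;  a_1 = 12;  x_2 = (x_1 − 12)/13 = -13/14
  x_2 = -13/14;  a_2 = 0;  x_3 = (x_2 − 0)/13 = -1/14
  x_3 = -1/14;  a_3 = 12;  x_4 = (x_3 − 12)/13 = -13/14
Digits: (1, 12, 0, 12).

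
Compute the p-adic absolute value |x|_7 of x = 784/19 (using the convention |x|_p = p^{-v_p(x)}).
|784/19|_7 = 1/49

Step 1 — compute v_7(x) by factoring powers of 7 out of the numerator and denominator: v_7(784/19) = 2. Step 2 — apply |x|_p = p^{-v_p(x)} = 7^{-2} = 1/49.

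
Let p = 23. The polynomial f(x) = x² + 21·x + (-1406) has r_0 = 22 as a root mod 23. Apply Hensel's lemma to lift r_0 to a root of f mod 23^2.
r_1 = 436 (mod 529)

Hensel: r_{i+1} = r_i − f(r_i)·(f′(r_i))^{-1} mod 23^{i+2}, f′(x) = 2x + 21. Iterate:
  r_0 = 22 (mod 23)
  r_1 = 436 (mod 529)
Final: r = 436 satisfies f(r) ≡ 0 mod 23^2.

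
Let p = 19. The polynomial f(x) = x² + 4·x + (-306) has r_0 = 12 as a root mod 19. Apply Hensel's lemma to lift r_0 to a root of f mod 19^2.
r_1 = 145 (mod 361)

Hensel: r_{i+1} = r_i − f(r_i)·(f′(r_i))^{-1} mod 19^{i+2}, f′(x) = 2x + 4. Iterate:
  r_0 = 12 (mod 19)
  r_1 = 145 (mod 361)
Final: r = 145 satisfies f(r) ≡ 0 mod 19^2.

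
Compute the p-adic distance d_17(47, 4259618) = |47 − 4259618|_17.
d_17(47, 4259618) = 1/1419857

Step 1 — x − y = 47 − 4259618 = -4259571. Step 2 — v_17(-4259571) = 5 (factor: -4259571 = −(17^5 · 3); the sign does not affect v_p). Step 3 — |x − y|_17 = 17^{-5} = 1/1419857.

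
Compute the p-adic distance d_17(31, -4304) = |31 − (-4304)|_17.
d_17(31, -4304) = 1/289

Step 1 — x − y = 31 − (-4304) = 4335. Step 2 — v_17(4335) = 2 (factor: 4335 = (17^2 · 15); the sign does not affect v_p). Step 3 — |x − y|_17 = 17^{-2} = 1/289.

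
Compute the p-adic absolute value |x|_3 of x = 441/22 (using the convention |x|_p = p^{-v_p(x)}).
|441/22|_3 = 1/9

Step 1 — compute v_3(x) by factoring powers of 3 out of the numerator and denominator: v_3(441/22) = 2. Step 2 — apply |x|_p = p^{-v_p(x)} = 3^{-2} = 1/9.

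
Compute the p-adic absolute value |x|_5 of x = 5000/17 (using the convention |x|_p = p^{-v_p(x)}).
|5000/17|_5 = 1/625

Step 1 — compute v_5(x) by factoring powers of 5 out of the numerator and denominator: v_5(5000/17) = 4. Step 2 — apply |x|_p = p^{-v_p(x)} = 5^{-4} = 1/625.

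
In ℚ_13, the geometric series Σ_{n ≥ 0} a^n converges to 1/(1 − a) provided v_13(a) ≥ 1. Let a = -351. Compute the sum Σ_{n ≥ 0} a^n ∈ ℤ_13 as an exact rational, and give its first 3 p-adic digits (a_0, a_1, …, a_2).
Σ a^n = 1/(1 − a) = 1/352;  first 3 digits = (1, 12, 11)

v_13(a) = 1 ≥ 1, so the series converges in ℤ_13 to 1/(1 − a) = 1/(1 − (-351)) = 1/352. Expand this rational in ℤ_13: compute digits iteratively via d_i = x_i mod 13, x_{i+1} = (x_i − d_i)/13. The first 3 digits are (1, 12, 11).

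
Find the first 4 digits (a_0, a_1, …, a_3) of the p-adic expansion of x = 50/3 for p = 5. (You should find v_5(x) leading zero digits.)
(a_0, …, a_3) = (0, 0, 4, 1)

v_5(50/3) = 2, so a_0 = ... = a_1 = 0. Factor out: x = 5^2 · u with u = 2/3 a unit in ℤ_5. Expand u iteratively via a_{v+i} = u_i mod 5, u_{i+1} = (u_i − a_{v+i})/5:
  u_0 = 2/3;  a_2 = 4;  u_1 = (u_0 − 4)/5 = -2/3
  u_1 = -2/3;  a_3 = 1;  u_2 = (u_1 − 1)/5 = -1/3
Digits: (0, 0, 4, 1).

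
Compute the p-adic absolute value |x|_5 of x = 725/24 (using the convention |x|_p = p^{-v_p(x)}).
|725/24|_5 = 1/25

Step 1 — compute v_5(x) by factoring powers of 5 out of the numerator and denominator: v_5(725/24) = 2. Step 2 — apply |x|_p = p^{-v_p(x)} = 5^{-2} = 1/25.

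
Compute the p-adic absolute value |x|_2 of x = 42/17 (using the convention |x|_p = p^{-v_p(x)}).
|42/17|_2 = 1/2

Step 1 — compute v_2(x) by factoring powers of 2 out of the numerator and denominator: v_2(42/17) = 1. Step 2 — apply |x|_p = p^{-v_p(x)} = 2^{-1} = 1/2.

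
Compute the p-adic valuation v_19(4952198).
v_19(4952198) = 5

v_19(n) is the largest exponent k such that 19^k divides n. Factor out: 4952198 = 19^5 · 2. (Sign doesn't affect v_p.) So v_19(4952198) = 5.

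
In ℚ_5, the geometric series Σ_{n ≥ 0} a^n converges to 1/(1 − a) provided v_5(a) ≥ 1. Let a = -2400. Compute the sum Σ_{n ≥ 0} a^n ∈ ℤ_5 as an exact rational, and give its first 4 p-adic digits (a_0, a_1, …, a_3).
Σ a^n = 1/(1 − a) = 1/2401;  first 4 digits = (1, 0, 4, 0)

v_5(a) = 2 ≥ 1, so the series converges in ℤ_5 to 1/(1 − a) = 1/(1 − (-2400)) = 1/2401. Expand this rational in ℤ_5: compute digits iteratively via d_i = x_i mod 5, x_{i+1} = (x_i − d_i)/5. The first 4 digits are (1, 0, 4, 0).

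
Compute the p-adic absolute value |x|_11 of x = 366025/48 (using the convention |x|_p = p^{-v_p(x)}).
|366025/48|_11 = 1/14641

Step 1 — compute v_11(x) by factoring powers of 11 out of the numerator and denominator: v_11(366025/48) = 4. Step 2 — apply |x|_p = p^{-v_p(x)} = 11^{-4} = 1/14641.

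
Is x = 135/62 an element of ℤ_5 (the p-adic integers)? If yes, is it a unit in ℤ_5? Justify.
x ∈ ℤ_5 but not a unit; v_5(x) = 1 > 0

ℤ_5 = {x ∈ ℚ_5 : v_5(x) ≥ 0} and ℤ_5^× = {x ∈ ℤ_5 : v_5(x) = 0}. Here v_5(135/62) = v_5(num) − v_5(den) = 1; compare against these criteria.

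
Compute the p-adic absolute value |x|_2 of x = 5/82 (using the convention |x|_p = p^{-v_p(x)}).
|5/82|_2 = 2

Step 1 — compute v_2(x) by factoring powers of 2 out of the numerator and denominator: v_2(5/82) = -1. Step 2 — apply |x|_p = p^{-v_p(x)} = 2^{1} = 2.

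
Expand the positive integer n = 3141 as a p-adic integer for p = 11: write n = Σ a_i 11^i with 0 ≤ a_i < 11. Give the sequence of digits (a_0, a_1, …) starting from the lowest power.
(a_0, a_1, …) = (6, 10, 3, 2)

Repeated division by 11 gives the digits low-to-high: 3141 = 6 + 10·11^1 + 3·11^2 + 2·11^3. Digit sequence: (6, 10, 3, 2).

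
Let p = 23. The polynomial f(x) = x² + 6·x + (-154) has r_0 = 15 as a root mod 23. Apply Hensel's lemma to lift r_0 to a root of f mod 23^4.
r_3 = 3258 (mod 279841)

Hensel: r_{i+1} = r_i − f(r_i)·(f′(r_i))^{-1} mod 23^{i+2}, f′(x) = 2x + 6. Iterate:
  r_0 = 15 (mod 23)
  r_1 = 84 (mod 529)
  r_2 = 3258 (mod 12167)
  r_3 = 3258 (mod 279841)
Final: r = 3258 satisfies f(r) ≡ 0 mod 23^4.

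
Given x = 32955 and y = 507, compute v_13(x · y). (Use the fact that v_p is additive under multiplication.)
v_13(16708185) = 5

v_p(x) = 3 (factor: 32955 = 13^3 · 15); v_p(y) = 2 (factor: 507 = 13^2 · 3). Additivity: v_p(xy) = v_p(x) + v_p(y) = 3 + 2 = 5. (Direct check: xy = 16708185 = 13^5 · (45).)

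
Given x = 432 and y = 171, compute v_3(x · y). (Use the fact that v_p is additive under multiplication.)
v_3(73872) = 5

v_p(x) = 3 (factor: 432 = 3^3 · 16); v_p(y) = 2 (factor: 171 = 3^2 · 19). Additivity: v_p(xy) = v_p(x) + v_p(y) = 3 + 2 = 5. (Direct check: xy = 73872 = 3^5 · (304).)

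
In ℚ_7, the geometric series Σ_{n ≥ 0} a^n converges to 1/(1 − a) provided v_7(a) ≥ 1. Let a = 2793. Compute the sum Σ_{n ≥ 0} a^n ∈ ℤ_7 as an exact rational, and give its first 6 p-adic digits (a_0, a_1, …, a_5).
Σ a^n = 1/(1 − a) = -1/2792;  first 6 digits = (1, 0, 1, 1, 2, 2)

v_7(a) = 2 ≥ 1, so the series converges in ℤ_7 to 1/(1 − a) = 1/(1 − 2793) = -1/2792. Expand this rational in ℤ_7: compute digits iteratively via d_i = x_i mod 7, x_{i+1} = (x_i − d_i)/7. The first 6 digits are (1, 0, 1, 1, 2, 2).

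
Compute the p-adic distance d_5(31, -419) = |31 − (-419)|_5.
d_5(31, -419) = 1/25

Step 1 — x − y = 31 − (-419) = 450. Step 2 — v_5(450) = 2 (factor: 450 = (5^2 · 18); the sign does not affect v_p). Step 3 — |x − y|_5 = 5^{-2} = 1/25.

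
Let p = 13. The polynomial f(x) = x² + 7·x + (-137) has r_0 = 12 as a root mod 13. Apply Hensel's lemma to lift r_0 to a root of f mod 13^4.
r_3 = 23451 (mod 28561)

Hensel: r_{i+1} = r_i − f(r_i)·(f′(r_i))^{-1} mod 13^{i+2}, f′(x) = 2x + 7. Iterate:
  r_0 = 12 (mod 13)
  r_1 = 129 (mod 169)
  r_2 = 1481 (mod 2197)
  r_3 = 23451 (mod 28561)
Final: r = 23451 satisfies f(r) ≡ 0 mod 13^4.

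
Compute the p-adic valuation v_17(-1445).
v_17(-1445) = 2

v_17(n) is the largest exponent k such that 17^k divides n. Factor out: -1445 = -17^2 · 5. (Sign doesn't affect v_p.) So v_17(-1445) = 2.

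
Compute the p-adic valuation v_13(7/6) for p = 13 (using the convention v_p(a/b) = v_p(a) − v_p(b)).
v_13(7/6) = 0

Factor powers of 13 from the numerator and denominator of the reduced fraction: 7 = 13^0 · 7 and 6 = 13^0 · 6. Apply v_p(a/b) = v_p(a) − v_p(b): v_13(7/6) = 0 − 0 = 0.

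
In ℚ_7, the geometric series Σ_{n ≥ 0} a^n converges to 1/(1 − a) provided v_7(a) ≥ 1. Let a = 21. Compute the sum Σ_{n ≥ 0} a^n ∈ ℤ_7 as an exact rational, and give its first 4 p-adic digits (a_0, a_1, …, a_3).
Σ a^n = 1/(1 − a) = -1/20;  first 4 digits = (1, 3, 2, 0)

v_7(a) = 1 ≥ 1, so the series converges in ℤ_7 to 1/(1 − a) = 1/(1 − 21) = -1/20. Expand this rational in ℤ_7: compute digits iteratively via d_i = x_i mod 7, x_{i+1} = (x_i − d_i)/7. The first 4 digits are (1, 3, 2, 0).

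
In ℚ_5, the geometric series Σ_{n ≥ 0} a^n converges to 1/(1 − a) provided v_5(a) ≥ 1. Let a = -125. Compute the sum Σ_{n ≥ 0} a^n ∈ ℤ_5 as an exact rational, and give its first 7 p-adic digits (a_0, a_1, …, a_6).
Σ a^n = 1/(1 − a) = 1/126;  first 7 digits = (1, 0, 0, 4, 4, 4, 0)

v_5(a) = 3 ≥ 1, so the series converges in ℤ_5 to 1/(1 − a) = 1/(1 − (-125)) = 1/126. Expand this rational in ℤ_5: compute digits iteratively via d_i = x_i mod 5, x_{i+1} = (x_i − d_i)/5. The first 7 digits are (1, 0, 0, 4, 4, 4, 0).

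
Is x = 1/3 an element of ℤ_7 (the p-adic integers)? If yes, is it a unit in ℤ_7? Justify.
x ∈ ℤ_7^× (unit); v_7(x) = 0

ℤ_7 = {x ∈ ℚ_7 : v_7(x) ≥ 0} and ℤ_7^× = {x ∈ ℤ_7 : v_7(x) = 0}. Here v_7(1/3) = v_7(num) − v_7(den) = 0; compare against these criteria.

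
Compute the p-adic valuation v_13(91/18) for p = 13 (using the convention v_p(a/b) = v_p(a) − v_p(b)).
v_13(91/18) = 1

Factor powers of 13 from the numerator and denominator of the reduced fraction: 91 = 13^1 · 7 and 18 = 13^0 · 18. Apply v_p(a/b) = v_p(a) − v_p(b): v_13(91/18) = 1 − 0 = 1.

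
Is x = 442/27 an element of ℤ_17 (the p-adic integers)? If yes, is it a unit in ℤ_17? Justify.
x ∈ ℤ_17 but not a unit; v_17(x) = 1 > 0

ℤ_17 = {x ∈ ℚ_17 : v_17(x) ≥ 0} and ℤ_17^× = {x ∈ ℤ_17 : v_17(x) = 0}. Here v_17(442/27) = v_17(num) − v_17(den) = 1; compare against these criteria.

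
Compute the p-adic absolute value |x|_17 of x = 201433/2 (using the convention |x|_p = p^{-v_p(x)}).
|201433/2|_17 = 1/4913

Step 1 — compute v_17(x) by factoring powers of 17 out of the numerator and denominator: v_17(201433/2) = 3. Step 2 — apply |x|_p = p^{-v_p(x)} = 17^{-3} = 1/4913.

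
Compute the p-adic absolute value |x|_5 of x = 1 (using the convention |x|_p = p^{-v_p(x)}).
|1|_5 = 1

Step 1 — compute v_5(x) by factoring powers of 5 out of the numerator and denominator: v_5(1) = 0. Step 2 — apply |x|_p = p^{-v_p(x)} = 5^{0} = 1.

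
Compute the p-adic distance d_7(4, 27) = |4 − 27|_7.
d_7(4, 27) = 1

Step 1 — x − y = 4 − 27 = -23. Step 2 — v_7(-23) = 0 (factor: -23 = −(7^0 · 23); the sign does not affect v_p). Step 3 — |x − y|_7 = 7^{0} = 1.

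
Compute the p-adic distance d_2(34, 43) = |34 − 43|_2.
d_2(34, 43) = 1

Step 1 — x − y = 34 − 43 = -9. Step 2 — v_2(-9) = 0 (factor: -9 = −(2^0 · 9); the sign does not affect v_p). Step 3 — |x − y|_2 = 2^{0} = 1.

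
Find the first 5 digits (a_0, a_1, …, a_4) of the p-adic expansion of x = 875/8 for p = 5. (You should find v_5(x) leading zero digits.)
(a_0, …, a_4) = (0, 0, 0, 4, 0)

v_5(875/8) = 3, so a_0 = ... = a_2 = 0. Factor out: x = 5^3 · u with u = 7/8 a unit in ℤ_5. Expand u iteratively via a_{v+i} = u_i mod 5, u_{i+1} = (u_i − a_{v+i})/5:
  u_0 = 7/8;  a_3 = 4;  u_1 = (u_0 − 4)/5 = -5/8
  u_1 = -5/8;  a_4 = 0;  u_2 = (u_1 − 0)/5 = -1/8
Digits: (0, 0, 0, 4, 0).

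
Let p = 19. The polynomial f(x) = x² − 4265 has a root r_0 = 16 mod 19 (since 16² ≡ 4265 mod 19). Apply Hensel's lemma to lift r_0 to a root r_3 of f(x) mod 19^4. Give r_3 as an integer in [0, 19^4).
r_3 = 37674 (mod 130321)

Hensel's recurrence: r_{i+1} = r_i − f(r_i)·(f′(r_i))^{-1} mod 19^{i+2}, with f′(x) = 2x. Iterate:
  r_0 = 16 (mod 19)
  r_1 = 130 (mod 361)
  r_2 = 3379 (mod 6859)
  r_3 = 37674 (mod 130321)
Final: r_3 = 37674, and one checks f(r_3) ≡ 0 mod 19^4.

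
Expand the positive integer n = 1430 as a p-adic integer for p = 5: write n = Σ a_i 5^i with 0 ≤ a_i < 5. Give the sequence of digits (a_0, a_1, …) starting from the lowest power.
(a_0, a_1, …) = (0, 1, 2, 1, 2)

Repeated division by 5 gives the digits low-to-high: 1430 = 1·5^1 + 2·5^2 + 1·5^3 + 2·5^4. Digit sequence: (0, 1, 2, 1, 2).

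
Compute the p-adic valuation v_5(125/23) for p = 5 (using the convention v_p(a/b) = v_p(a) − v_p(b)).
v_5(125/23) = 3

Factor powers of 5 from the numerator and denominator of the reduced fraction: 125 = 5^3 · 1 and 23 = 5^0 · 23. Apply v_p(a/b) = v_p(a) − v_p(b): v_5(125/23) = 3 − 0 = 3.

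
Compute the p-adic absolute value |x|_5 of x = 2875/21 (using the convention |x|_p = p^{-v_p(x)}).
|2875/21|_5 = 1/125

Step 1 — compute v_5(x) by factoring powers of 5 out of the numerator and denominator: v_5(2875/21) = 3. Step 2 — apply |x|_p = p^{-v_p(x)} = 5^{-3} = 1/125.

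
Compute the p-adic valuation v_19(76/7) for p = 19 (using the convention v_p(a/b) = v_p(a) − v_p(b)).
v_19(76/7) = 1

Factor powers of 19 from the numerator and denominator of the reduced fraction: 76 = 19^1 · 4 and 7 = 19^0 · 7. Apply v_p(a/b) = v_p(a) − v_p(b): v_19(76/7) = 1 − 0 = 1.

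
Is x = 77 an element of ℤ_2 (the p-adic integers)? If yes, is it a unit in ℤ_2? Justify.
x ∈ ℤ_2^× (unit); v_2(x) = 0

ℤ_2 = {x ∈ ℚ_2 : v_2(x) ≥ 0} and ℤ_2^× = {x ∈ ℤ_2 : v_2(x) = 0}. Here v_2(77) = v_2(num) − v_2(den) = 0; compare against these criteria.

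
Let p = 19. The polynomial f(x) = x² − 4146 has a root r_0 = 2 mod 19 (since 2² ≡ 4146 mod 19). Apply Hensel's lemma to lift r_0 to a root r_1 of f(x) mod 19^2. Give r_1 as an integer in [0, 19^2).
r_1 = 135 (mod 361)

Hensel's recurrence: r_{i+1} = r_i − f(r_i)·(f′(r_i))^{-1} mod 19^{i+2}, with f′(x) = 2x. Iterate:
  r_0 = 2 (mod 19)
  r_1 = 135 (mod 361)
Final: r_1 = 135, and one checks f(r_1) ≡ 0 mod 19^2.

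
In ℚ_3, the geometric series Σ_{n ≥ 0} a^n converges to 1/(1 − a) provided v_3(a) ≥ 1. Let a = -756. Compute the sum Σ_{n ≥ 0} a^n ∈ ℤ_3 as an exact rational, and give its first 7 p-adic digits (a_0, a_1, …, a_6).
Σ a^n = 1/(1 − a) = 1/757;  first 7 digits = (1, 0, 0, 2, 2, 2, 2)

v_3(a) = 3 ≥ 1, so the series converges in ℤ_3 to 1/(1 − a) = 1/(1 − (-756)) = 1/757. Expand this rational in ℤ_3: compute digits iteratively via d_i = x_i mod 3, x_{i+1} = (x_i − d_i)/3. The first 7 digits are (1, 0, 0, 2, 2, 2, 2).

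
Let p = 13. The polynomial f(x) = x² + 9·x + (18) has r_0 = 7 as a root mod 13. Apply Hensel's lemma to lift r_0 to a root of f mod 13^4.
r_3 = 28555 (mod 28561)

Hensel: r_{i+1} = r_i − f(r_i)·(f′(r_i))^{-1} mod 13^{i+2}, f′(x) = 2x + 9. Iterate:
  r_0 = 7 (mod 13)
  r_1 = 163 (mod 169)
  r_2 = 2191 (mod 2197)
  r_3 = 28555 (mod 28561)
Final: r = 28555 satisfies f(r) ≡ 0 mod 13^4.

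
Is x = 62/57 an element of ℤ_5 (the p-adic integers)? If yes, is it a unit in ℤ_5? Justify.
x ∈ ℤ_5^× (unit); v_5(x) = 0

ℤ_5 = {x ∈ ℚ_5 : v_5(x) ≥ 0} and ℤ_5^× = {x ∈ ℤ_5 : v_5(x) = 0}. Here v_5(62/57) = v_5(num) − v_5(den) = 0; compare against these criteria.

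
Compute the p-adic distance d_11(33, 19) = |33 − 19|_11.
d_11(33, 19) = 1

Step 1 — x − y = 33 − 19 = 14. Step 2 — v_11(14) = 0 (factor: 14 = (11^0 · 14); the sign does not affect v_p). Step 3 — |x − y|_11 = 11^{0} = 1.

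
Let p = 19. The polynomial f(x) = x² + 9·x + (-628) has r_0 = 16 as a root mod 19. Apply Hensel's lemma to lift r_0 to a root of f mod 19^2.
r_1 = 92 (mod 361)

Hensel: r_{i+1} = r_i − f(r_i)·(f′(r_i))^{-1} mod 19^{i+2}, f′(x) = 2x + 9. Iterate:
  r_0 = 16 (mod 19)
  r_1 = 92 (mod 361)
Final: r = 92 satisfies f(r) ≡ 0 mod 19^2.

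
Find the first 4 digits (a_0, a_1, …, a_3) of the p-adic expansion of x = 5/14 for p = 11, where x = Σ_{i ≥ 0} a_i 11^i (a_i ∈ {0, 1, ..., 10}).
(a_0, …, a_3) = (9, 0, 7, 8)

v_11(5/14) = 0 (numerator and denominator both coprime to 11), so x ∈ ℤ_11^×. Compute digits iteratively via a_i = x_i mod 11, x_{i+1} = (x_i − a_i)/11, with x_0 = x:
  x_0 = 5/14;  a_0 = 9;  x_1 = (x_0 − 9)/11 = -11/14
  x_1 = -11/14;  a_1 = 0;  x_2 = (x_1 − 0)/11 = -1/14
  x_2 = -1/14;  a_2 = 7;  x_3 = (x_2 − 7)/11 = -9/14
  x_3 = -9/14;  a_3 = 8;  x_4 = (x_3 − 8)/11 = -11/14
Digits: (9, 0, 7, 8).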